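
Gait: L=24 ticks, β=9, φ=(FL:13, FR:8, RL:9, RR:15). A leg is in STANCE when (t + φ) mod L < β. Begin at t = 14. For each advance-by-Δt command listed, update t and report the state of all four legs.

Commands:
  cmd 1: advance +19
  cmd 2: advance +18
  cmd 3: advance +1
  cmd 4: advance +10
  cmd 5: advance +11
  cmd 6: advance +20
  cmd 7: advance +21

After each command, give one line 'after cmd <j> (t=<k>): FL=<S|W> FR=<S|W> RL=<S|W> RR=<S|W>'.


start t=14: FL=S FR=W RL=W RR=S
cmd 1: advance +19 → t=33, phase=(22,17,18,0) → FL=W FR=W RL=W RR=S
cmd 2: advance +18 → t=51, phase=(16,11,12,18) → FL=W FR=W RL=W RR=W
cmd 3: advance +1 → t=52, phase=(17,12,13,19) → FL=W FR=W RL=W RR=W
cmd 4: advance +10 → t=62, phase=(3,22,23,5) → FL=S FR=W RL=W RR=S
cmd 5: advance +11 → t=73, phase=(14,9,10,16) → FL=W FR=W RL=W RR=W
cmd 6: advance +20 → t=93, phase=(10,5,6,12) → FL=W FR=S RL=S RR=W
cmd 7: advance +21 → t=114, phase=(7,2,3,9) → FL=S FR=S RL=S RR=W

after cmd 1 (t=33): FL=W FR=W RL=W RR=S
after cmd 2 (t=51): FL=W FR=W RL=W RR=W
after cmd 3 (t=52): FL=W FR=W RL=W RR=W
after cmd 4 (t=62): FL=S FR=W RL=W RR=S
after cmd 5 (t=73): FL=W FR=W RL=W RR=W
after cmd 6 (t=93): FL=W FR=S RL=S RR=W
after cmd 7 (t=114): FL=S FR=S RL=S RR=W


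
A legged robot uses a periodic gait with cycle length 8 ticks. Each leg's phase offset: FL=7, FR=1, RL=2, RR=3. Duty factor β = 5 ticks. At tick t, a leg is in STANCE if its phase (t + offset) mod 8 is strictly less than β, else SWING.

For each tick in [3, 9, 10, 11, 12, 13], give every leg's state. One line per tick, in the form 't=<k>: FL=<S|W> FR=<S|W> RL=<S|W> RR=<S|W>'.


t=3: FL=S FR=S RL=W RR=W
t=9: FL=S FR=S RL=S RR=S
t=10: FL=S FR=S RL=S RR=W
t=11: FL=S FR=S RL=W RR=W
t=12: FL=S FR=W RL=W RR=W
t=13: FL=S FR=W RL=W RR=S

t=3: phase=(2,4,5,6) vs β=5 → FL=S FR=S RL=W RR=W
t=9: phase=(0,2,3,4) vs β=5 → FL=S FR=S RL=S RR=S
t=10: phase=(1,3,4,5) vs β=5 → FL=S FR=S RL=S RR=W
t=11: phase=(2,4,5,6) vs β=5 → FL=S FR=S RL=W RR=W
t=12: phase=(3,5,6,7) vs β=5 → FL=S FR=W RL=W RR=W
t=13: phase=(4,6,7,0) vs β=5 → FL=S FR=W RL=W RR=S


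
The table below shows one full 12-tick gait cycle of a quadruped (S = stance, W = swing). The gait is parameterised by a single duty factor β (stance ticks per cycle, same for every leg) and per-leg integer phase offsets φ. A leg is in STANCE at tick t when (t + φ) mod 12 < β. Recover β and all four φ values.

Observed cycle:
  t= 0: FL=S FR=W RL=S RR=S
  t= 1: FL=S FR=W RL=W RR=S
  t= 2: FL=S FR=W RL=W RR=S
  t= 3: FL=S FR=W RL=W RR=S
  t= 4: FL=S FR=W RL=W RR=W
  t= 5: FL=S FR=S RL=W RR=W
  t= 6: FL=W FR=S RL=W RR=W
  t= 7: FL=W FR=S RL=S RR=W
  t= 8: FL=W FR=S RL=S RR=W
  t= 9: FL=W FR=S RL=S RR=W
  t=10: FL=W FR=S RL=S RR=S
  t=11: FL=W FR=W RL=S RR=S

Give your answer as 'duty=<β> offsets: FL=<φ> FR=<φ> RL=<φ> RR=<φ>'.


duty β = stance ticks per leg = 6
FL: stance ticks = 6; W→S at t=0 → φ=0
FR: stance ticks = 6; W→S at t=5 → φ=7
RL: stance ticks = 6; W→S at t=7 → φ=5
RR: stance ticks = 6; W→S at t=10 → φ=2

duty=6 offsets: FL=0 FR=7 RL=5 RR=2


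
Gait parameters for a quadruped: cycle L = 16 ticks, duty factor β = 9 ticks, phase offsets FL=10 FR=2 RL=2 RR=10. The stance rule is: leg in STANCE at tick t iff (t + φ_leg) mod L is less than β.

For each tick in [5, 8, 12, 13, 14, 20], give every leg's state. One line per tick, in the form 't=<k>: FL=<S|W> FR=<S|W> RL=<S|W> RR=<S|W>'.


t=5: FL=W FR=S RL=S RR=W
t=8: FL=S FR=W RL=W RR=S
t=12: FL=S FR=W RL=W RR=S
t=13: FL=S FR=W RL=W RR=S
t=14: FL=S FR=S RL=S RR=S
t=20: FL=W FR=S RL=S RR=W

t=5: phase=(15,7,7,15) vs β=9 → FL=W FR=S RL=S RR=W
t=8: phase=(2,10,10,2) vs β=9 → FL=S FR=W RL=W RR=S
t=12: phase=(6,14,14,6) vs β=9 → FL=S FR=W RL=W RR=S
t=13: phase=(7,15,15,7) vs β=9 → FL=S FR=W RL=W RR=S
t=14: phase=(8,0,0,8) vs β=9 → FL=S FR=S RL=S RR=S
t=20: phase=(14,6,6,14) vs β=9 → FL=W FR=S RL=S RR=W


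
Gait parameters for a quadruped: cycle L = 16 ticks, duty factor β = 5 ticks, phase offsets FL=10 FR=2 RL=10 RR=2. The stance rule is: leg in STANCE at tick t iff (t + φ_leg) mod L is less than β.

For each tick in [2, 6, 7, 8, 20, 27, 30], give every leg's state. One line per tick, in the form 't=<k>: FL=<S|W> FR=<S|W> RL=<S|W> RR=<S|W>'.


t=2: FL=W FR=S RL=W RR=S
t=6: FL=S FR=W RL=S RR=W
t=7: FL=S FR=W RL=S RR=W
t=8: FL=S FR=W RL=S RR=W
t=20: FL=W FR=W RL=W RR=W
t=27: FL=W FR=W RL=W RR=W
t=30: FL=W FR=S RL=W RR=S

t=2: phase=(12,4,12,4) vs β=5 → FL=W FR=S RL=W RR=S
t=6: phase=(0,8,0,8) vs β=5 → FL=S FR=W RL=S RR=W
t=7: phase=(1,9,1,9) vs β=5 → FL=S FR=W RL=S RR=W
t=8: phase=(2,10,2,10) vs β=5 → FL=S FR=W RL=S RR=W
t=20: phase=(14,6,14,6) vs β=5 → FL=W FR=W RL=W RR=W
t=27: phase=(5,13,5,13) vs β=5 → FL=W FR=W RL=W RR=W
t=30: phase=(8,0,8,0) vs β=5 → FL=W FR=S RL=W RR=S


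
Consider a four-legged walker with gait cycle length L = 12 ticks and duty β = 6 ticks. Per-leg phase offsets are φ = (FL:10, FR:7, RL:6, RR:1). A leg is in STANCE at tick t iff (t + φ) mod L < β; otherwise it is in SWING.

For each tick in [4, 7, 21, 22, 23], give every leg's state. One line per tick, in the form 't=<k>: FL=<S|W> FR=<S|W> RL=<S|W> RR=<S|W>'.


t=4: phase=(2,11,10,5) vs β=6 → FL=S FR=W RL=W RR=S
t=7: phase=(5,2,1,8) vs β=6 → FL=S FR=S RL=S RR=W
t=21: phase=(7,4,3,10) vs β=6 → FL=W FR=S RL=S RR=W
t=22: phase=(8,5,4,11) vs β=6 → FL=W FR=S RL=S RR=W
t=23: phase=(9,6,5,0) vs β=6 → FL=W FR=W RL=S RR=S

t=4: FL=S FR=W RL=W RR=S
t=7: FL=S FR=S RL=S RR=W
t=21: FL=W FR=S RL=S RR=W
t=22: FL=W FR=S RL=S RR=W
t=23: FL=W FR=W RL=S RR=S


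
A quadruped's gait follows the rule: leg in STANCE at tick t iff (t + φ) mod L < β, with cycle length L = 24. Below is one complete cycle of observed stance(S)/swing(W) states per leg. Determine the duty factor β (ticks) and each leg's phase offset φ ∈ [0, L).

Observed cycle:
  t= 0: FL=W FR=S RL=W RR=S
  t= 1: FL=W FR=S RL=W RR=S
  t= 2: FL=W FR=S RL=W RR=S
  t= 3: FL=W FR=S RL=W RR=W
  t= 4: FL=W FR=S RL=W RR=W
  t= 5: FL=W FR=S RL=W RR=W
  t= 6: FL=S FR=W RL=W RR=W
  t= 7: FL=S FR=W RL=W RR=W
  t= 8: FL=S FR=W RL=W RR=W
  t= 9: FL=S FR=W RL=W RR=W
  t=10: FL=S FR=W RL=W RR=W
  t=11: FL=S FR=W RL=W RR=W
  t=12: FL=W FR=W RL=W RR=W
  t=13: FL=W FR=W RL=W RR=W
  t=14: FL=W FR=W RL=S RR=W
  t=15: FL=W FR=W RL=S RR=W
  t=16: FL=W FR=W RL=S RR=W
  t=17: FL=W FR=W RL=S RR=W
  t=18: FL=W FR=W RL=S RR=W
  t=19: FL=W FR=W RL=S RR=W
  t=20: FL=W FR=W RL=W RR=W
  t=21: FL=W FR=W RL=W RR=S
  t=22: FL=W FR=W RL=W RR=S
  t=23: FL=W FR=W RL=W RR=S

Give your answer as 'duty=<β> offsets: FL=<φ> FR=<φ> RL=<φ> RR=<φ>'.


duty=6 offsets: FL=18 FR=0 RL=10 RR=3

duty β = stance ticks per leg = 6
FL: stance ticks = 6; W→S at t=6 → φ=18
FR: stance ticks = 6; W→S at t=0 → φ=0
RL: stance ticks = 6; W→S at t=14 → φ=10
RR: stance ticks = 6; W→S at t=21 → φ=3


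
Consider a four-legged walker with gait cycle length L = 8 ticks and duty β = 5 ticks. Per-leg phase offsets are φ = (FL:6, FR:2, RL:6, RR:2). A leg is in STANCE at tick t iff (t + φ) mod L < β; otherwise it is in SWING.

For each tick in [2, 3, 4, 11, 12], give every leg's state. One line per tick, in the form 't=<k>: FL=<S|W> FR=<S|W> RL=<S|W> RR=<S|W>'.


t=2: phase=(0,4,0,4) vs β=5 → FL=S FR=S RL=S RR=S
t=3: phase=(1,5,1,5) vs β=5 → FL=S FR=W RL=S RR=W
t=4: phase=(2,6,2,6) vs β=5 → FL=S FR=W RL=S RR=W
t=11: phase=(1,5,1,5) vs β=5 → FL=S FR=W RL=S RR=W
t=12: phase=(2,6,2,6) vs β=5 → FL=S FR=W RL=S RR=W

t=2: FL=S FR=S RL=S RR=S
t=3: FL=S FR=W RL=S RR=W
t=4: FL=S FR=W RL=S RR=W
t=11: FL=S FR=W RL=S RR=W
t=12: FL=S FR=W RL=S RR=W


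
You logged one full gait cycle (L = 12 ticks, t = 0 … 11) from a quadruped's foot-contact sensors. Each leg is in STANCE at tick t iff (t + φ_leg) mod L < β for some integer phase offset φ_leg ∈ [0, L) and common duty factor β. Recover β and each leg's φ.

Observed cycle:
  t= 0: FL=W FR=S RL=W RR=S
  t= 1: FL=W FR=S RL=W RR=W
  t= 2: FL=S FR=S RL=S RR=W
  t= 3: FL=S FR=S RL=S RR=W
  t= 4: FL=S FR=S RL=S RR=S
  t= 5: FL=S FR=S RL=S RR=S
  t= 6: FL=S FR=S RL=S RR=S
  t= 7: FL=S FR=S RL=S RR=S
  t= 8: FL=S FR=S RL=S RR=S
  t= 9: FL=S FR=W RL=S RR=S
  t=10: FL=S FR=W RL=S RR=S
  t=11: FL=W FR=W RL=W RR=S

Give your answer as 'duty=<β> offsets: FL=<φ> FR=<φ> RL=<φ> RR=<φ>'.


duty β = stance ticks per leg = 9
FL: stance ticks = 9; W→S at t=2 → φ=10
FR: stance ticks = 9; W→S at t=0 → φ=0
RL: stance ticks = 9; W→S at t=2 → φ=10
RR: stance ticks = 9; W→S at t=4 → φ=8

duty=9 offsets: FL=10 FR=0 RL=10 RR=8


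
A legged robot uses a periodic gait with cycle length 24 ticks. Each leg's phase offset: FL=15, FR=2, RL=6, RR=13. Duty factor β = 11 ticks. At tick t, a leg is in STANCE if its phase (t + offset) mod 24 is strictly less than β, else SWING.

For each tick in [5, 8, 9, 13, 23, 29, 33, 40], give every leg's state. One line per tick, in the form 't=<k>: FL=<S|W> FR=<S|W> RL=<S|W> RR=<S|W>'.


t=5: FL=W FR=S RL=W RR=W
t=8: FL=W FR=S RL=W RR=W
t=9: FL=S FR=W RL=W RR=W
t=13: FL=S FR=W RL=W RR=S
t=23: FL=W FR=S RL=S RR=W
t=29: FL=W FR=S RL=W RR=W
t=33: FL=S FR=W RL=W RR=W
t=40: FL=S FR=W RL=W RR=S

t=5: phase=(20,7,11,18) vs β=11 → FL=W FR=S RL=W RR=W
t=8: phase=(23,10,14,21) vs β=11 → FL=W FR=S RL=W RR=W
t=9: phase=(0,11,15,22) vs β=11 → FL=S FR=W RL=W RR=W
t=13: phase=(4,15,19,2) vs β=11 → FL=S FR=W RL=W RR=S
t=23: phase=(14,1,5,12) vs β=11 → FL=W FR=S RL=S RR=W
t=29: phase=(20,7,11,18) vs β=11 → FL=W FR=S RL=W RR=W
t=33: phase=(0,11,15,22) vs β=11 → FL=S FR=W RL=W RR=W
t=40: phase=(7,18,22,5) vs β=11 → FL=S FR=W RL=W RR=S


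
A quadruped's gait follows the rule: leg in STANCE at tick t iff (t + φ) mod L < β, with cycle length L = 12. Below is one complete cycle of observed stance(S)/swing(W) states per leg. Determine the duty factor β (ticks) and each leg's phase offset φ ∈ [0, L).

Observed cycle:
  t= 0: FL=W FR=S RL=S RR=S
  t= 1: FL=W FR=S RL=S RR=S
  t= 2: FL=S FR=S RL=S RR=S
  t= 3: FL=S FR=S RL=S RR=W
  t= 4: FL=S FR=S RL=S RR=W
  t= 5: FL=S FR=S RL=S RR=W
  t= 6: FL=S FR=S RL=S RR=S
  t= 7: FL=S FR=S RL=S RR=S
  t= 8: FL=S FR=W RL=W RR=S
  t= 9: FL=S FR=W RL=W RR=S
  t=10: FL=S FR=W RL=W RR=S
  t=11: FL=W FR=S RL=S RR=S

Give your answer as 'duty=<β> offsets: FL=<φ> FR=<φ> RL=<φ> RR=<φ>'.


duty β = stance ticks per leg = 9
FL: stance ticks = 9; W→S at t=2 → φ=10
FR: stance ticks = 9; W→S at t=11 → φ=1
RL: stance ticks = 9; W→S at t=11 → φ=1
RR: stance ticks = 9; W→S at t=6 → φ=6

duty=9 offsets: FL=10 FR=1 RL=1 RR=6


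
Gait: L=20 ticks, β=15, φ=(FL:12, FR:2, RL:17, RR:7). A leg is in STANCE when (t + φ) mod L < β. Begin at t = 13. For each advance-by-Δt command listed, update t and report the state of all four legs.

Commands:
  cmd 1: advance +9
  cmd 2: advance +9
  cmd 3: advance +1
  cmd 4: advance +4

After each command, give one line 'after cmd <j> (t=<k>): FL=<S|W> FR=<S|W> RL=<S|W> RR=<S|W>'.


start t=13: FL=S FR=W RL=S RR=S
cmd 1: advance +9 → t=22, phase=(14,4,19,9) → FL=S FR=S RL=W RR=S
cmd 2: advance +9 → t=31, phase=(3,13,8,18) → FL=S FR=S RL=S RR=W
cmd 3: advance +1 → t=32, phase=(4,14,9,19) → FL=S FR=S RL=S RR=W
cmd 4: advance +4 → t=36, phase=(8,18,13,3) → FL=S FR=W RL=S RR=S

after cmd 1 (t=22): FL=S FR=S RL=W RR=S
after cmd 2 (t=31): FL=S FR=S RL=S RR=W
after cmd 3 (t=32): FL=S FR=S RL=S RR=W
after cmd 4 (t=36): FL=S FR=W RL=S RR=S


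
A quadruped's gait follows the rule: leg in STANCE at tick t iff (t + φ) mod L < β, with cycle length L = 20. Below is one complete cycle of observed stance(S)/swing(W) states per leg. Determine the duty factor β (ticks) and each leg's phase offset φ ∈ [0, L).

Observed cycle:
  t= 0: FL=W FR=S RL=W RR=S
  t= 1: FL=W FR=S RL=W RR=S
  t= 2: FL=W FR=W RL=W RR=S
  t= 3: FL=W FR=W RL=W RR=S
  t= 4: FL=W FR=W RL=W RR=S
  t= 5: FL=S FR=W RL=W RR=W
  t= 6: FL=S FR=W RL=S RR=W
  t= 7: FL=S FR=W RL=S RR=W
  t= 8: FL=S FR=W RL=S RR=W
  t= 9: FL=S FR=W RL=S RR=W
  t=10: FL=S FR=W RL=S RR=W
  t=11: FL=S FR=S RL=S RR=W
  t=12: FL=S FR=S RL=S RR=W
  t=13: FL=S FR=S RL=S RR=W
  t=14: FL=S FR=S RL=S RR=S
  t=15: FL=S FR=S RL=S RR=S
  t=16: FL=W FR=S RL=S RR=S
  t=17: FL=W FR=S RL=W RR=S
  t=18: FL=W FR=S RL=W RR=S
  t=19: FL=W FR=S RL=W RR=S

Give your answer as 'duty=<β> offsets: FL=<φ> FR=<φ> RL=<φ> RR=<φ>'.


duty β = stance ticks per leg = 11
FL: stance ticks = 11; W→S at t=5 → φ=15
FR: stance ticks = 11; W→S at t=11 → φ=9
RL: stance ticks = 11; W→S at t=6 → φ=14
RR: stance ticks = 11; W→S at t=14 → φ=6

duty=11 offsets: FL=15 FR=9 RL=14 RR=6


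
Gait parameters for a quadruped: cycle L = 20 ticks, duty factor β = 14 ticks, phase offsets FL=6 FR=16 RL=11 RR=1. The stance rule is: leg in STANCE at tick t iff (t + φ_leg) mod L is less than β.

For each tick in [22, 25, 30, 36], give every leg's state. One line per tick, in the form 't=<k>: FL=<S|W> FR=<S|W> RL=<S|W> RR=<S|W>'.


t=22: phase=(8,18,13,3) vs β=14 → FL=S FR=W RL=S RR=S
t=25: phase=(11,1,16,6) vs β=14 → FL=S FR=S RL=W RR=S
t=30: phase=(16,6,1,11) vs β=14 → FL=W FR=S RL=S RR=S
t=36: phase=(2,12,7,17) vs β=14 → FL=S FR=S RL=S RR=W

t=22: FL=S FR=W RL=S RR=S
t=25: FL=S FR=S RL=W RR=S
t=30: FL=W FR=S RL=S RR=S
t=36: FL=S FR=S RL=S RR=W


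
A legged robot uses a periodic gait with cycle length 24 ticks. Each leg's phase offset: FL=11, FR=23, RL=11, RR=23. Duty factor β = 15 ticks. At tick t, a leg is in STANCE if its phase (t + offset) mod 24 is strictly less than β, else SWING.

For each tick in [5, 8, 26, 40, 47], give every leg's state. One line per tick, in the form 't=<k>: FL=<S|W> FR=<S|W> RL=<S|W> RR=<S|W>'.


t=5: FL=W FR=S RL=W RR=S
t=8: FL=W FR=S RL=W RR=S
t=26: FL=S FR=S RL=S RR=S
t=40: FL=S FR=W RL=S RR=W
t=47: FL=S FR=W RL=S RR=W

t=5: phase=(16,4,16,4) vs β=15 → FL=W FR=S RL=W RR=S
t=8: phase=(19,7,19,7) vs β=15 → FL=W FR=S RL=W RR=S
t=26: phase=(13,1,13,1) vs β=15 → FL=S FR=S RL=S RR=S
t=40: phase=(3,15,3,15) vs β=15 → FL=S FR=W RL=S RR=W
t=47: phase=(10,22,10,22) vs β=15 → FL=S FR=W RL=S RR=W


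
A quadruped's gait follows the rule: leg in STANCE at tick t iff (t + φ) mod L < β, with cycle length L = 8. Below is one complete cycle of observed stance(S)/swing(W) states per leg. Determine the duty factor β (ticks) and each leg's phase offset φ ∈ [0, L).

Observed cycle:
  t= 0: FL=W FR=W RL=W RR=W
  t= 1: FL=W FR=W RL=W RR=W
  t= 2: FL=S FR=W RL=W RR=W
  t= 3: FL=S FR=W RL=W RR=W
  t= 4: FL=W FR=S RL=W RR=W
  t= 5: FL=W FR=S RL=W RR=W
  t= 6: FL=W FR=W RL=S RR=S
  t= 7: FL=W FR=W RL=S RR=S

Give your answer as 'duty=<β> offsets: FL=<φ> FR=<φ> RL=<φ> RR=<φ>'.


duty β = stance ticks per leg = 2
FL: stance ticks = 2; W→S at t=2 → φ=6
FR: stance ticks = 2; W→S at t=4 → φ=4
RL: stance ticks = 2; W→S at t=6 → φ=2
RR: stance ticks = 2; W→S at t=6 → φ=2

duty=2 offsets: FL=6 FR=4 RL=2 RR=2


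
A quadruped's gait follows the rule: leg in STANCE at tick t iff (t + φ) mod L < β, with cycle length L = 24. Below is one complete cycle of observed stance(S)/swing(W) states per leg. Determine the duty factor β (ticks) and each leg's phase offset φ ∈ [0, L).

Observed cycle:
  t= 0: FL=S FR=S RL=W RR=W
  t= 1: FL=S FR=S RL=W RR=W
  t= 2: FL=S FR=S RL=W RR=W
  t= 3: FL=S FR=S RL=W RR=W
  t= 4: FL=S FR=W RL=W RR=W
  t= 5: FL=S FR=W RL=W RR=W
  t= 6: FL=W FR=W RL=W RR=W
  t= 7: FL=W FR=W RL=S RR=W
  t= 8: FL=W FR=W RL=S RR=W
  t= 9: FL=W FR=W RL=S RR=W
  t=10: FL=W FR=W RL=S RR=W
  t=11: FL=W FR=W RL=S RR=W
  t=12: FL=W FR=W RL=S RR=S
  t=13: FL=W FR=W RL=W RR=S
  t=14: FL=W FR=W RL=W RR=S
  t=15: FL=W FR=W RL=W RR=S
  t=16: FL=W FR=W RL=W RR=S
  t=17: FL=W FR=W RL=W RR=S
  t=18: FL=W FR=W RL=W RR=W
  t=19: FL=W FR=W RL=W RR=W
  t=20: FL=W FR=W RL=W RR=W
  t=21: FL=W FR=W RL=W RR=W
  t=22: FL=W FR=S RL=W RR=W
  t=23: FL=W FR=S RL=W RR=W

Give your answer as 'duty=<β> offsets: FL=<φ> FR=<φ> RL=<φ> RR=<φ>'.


duty=6 offsets: FL=0 FR=2 RL=17 RR=12

duty β = stance ticks per leg = 6
FL: stance ticks = 6; W→S at t=0 → φ=0
FR: stance ticks = 6; W→S at t=22 → φ=2
RL: stance ticks = 6; W→S at t=7 → φ=17
RR: stance ticks = 6; W→S at t=12 → φ=12


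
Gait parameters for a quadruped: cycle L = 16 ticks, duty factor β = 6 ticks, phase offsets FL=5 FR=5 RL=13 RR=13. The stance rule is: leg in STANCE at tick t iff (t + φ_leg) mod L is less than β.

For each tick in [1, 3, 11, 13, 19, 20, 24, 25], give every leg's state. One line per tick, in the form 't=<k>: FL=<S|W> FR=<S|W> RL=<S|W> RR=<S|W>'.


t=1: FL=W FR=W RL=W RR=W
t=3: FL=W FR=W RL=S RR=S
t=11: FL=S FR=S RL=W RR=W
t=13: FL=S FR=S RL=W RR=W
t=19: FL=W FR=W RL=S RR=S
t=20: FL=W FR=W RL=S RR=S
t=24: FL=W FR=W RL=S RR=S
t=25: FL=W FR=W RL=W RR=W

t=1: phase=(6,6,14,14) vs β=6 → FL=W FR=W RL=W RR=W
t=3: phase=(8,8,0,0) vs β=6 → FL=W FR=W RL=S RR=S
t=11: phase=(0,0,8,8) vs β=6 → FL=S FR=S RL=W RR=W
t=13: phase=(2,2,10,10) vs β=6 → FL=S FR=S RL=W RR=W
t=19: phase=(8,8,0,0) vs β=6 → FL=W FR=W RL=S RR=S
t=20: phase=(9,9,1,1) vs β=6 → FL=W FR=W RL=S RR=S
t=24: phase=(13,13,5,5) vs β=6 → FL=W FR=W RL=S RR=S
t=25: phase=(14,14,6,6) vs β=6 → FL=W FR=W RL=W RR=W


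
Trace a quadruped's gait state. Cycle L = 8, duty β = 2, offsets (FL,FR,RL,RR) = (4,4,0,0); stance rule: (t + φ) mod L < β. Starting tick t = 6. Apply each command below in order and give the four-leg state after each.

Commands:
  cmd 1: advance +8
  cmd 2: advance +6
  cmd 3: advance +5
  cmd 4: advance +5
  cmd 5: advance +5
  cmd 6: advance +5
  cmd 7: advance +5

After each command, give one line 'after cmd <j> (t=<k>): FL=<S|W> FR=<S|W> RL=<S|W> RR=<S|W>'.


start t=6: FL=W FR=W RL=W RR=W
cmd 1: advance +8 → t=14, phase=(2,2,6,6) → FL=W FR=W RL=W RR=W
cmd 2: advance +6 → t=20, phase=(0,0,4,4) → FL=S FR=S RL=W RR=W
cmd 3: advance +5 → t=25, phase=(5,5,1,1) → FL=W FR=W RL=S RR=S
cmd 4: advance +5 → t=30, phase=(2,2,6,6) → FL=W FR=W RL=W RR=W
cmd 5: advance +5 → t=35, phase=(7,7,3,3) → FL=W FR=W RL=W RR=W
cmd 6: advance +5 → t=40, phase=(4,4,0,0) → FL=W FR=W RL=S RR=S
cmd 7: advance +5 → t=45, phase=(1,1,5,5) → FL=S FR=S RL=W RR=W

after cmd 1 (t=14): FL=W FR=W RL=W RR=W
after cmd 2 (t=20): FL=S FR=S RL=W RR=W
after cmd 3 (t=25): FL=W FR=W RL=S RR=S
after cmd 4 (t=30): FL=W FR=W RL=W RR=W
after cmd 5 (t=35): FL=W FR=W RL=W RR=W
after cmd 6 (t=40): FL=W FR=W RL=S RR=S
after cmd 7 (t=45): FL=S FR=S RL=W RR=W


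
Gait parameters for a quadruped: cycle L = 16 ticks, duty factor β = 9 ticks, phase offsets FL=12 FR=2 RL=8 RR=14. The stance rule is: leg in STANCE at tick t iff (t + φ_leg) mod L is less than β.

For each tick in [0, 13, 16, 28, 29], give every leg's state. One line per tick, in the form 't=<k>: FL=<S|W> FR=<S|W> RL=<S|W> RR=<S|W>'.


t=0: phase=(12,2,8,14) vs β=9 → FL=W FR=S RL=S RR=W
t=13: phase=(9,15,5,11) vs β=9 → FL=W FR=W RL=S RR=W
t=16: phase=(12,2,8,14) vs β=9 → FL=W FR=S RL=S RR=W
t=28: phase=(8,14,4,10) vs β=9 → FL=S FR=W RL=S RR=W
t=29: phase=(9,15,5,11) vs β=9 → FL=W FR=W RL=S RR=W

t=0: FL=W FR=S RL=S RR=W
t=13: FL=W FR=W RL=S RR=W
t=16: FL=W FR=S RL=S RR=W
t=28: FL=S FR=W RL=S RR=W
t=29: FL=W FR=W RL=S RR=W


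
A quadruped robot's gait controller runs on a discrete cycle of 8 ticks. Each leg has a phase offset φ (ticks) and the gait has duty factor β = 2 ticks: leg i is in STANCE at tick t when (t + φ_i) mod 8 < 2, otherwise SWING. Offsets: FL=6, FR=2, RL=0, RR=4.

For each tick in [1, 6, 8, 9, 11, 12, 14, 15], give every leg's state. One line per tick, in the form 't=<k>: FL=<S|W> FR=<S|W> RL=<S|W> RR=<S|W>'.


t=1: phase=(7,3,1,5) vs β=2 → FL=W FR=W RL=S RR=W
t=6: phase=(4,0,6,2) vs β=2 → FL=W FR=S RL=W RR=W
t=8: phase=(6,2,0,4) vs β=2 → FL=W FR=W RL=S RR=W
t=9: phase=(7,3,1,5) vs β=2 → FL=W FR=W RL=S RR=W
t=11: phase=(1,5,3,7) vs β=2 → FL=S FR=W RL=W RR=W
t=12: phase=(2,6,4,0) vs β=2 → FL=W FR=W RL=W RR=S
t=14: phase=(4,0,6,2) vs β=2 → FL=W FR=S RL=W RR=W
t=15: phase=(5,1,7,3) vs β=2 → FL=W FR=S RL=W RR=W

t=1: FL=W FR=W RL=S RR=W
t=6: FL=W FR=S RL=W RR=W
t=8: FL=W FR=W RL=S RR=W
t=9: FL=W FR=W RL=S RR=W
t=11: FL=S FR=W RL=W RR=W
t=12: FL=W FR=W RL=W RR=S
t=14: FL=W FR=S RL=W RR=W
t=15: FL=W FR=S RL=W RR=W


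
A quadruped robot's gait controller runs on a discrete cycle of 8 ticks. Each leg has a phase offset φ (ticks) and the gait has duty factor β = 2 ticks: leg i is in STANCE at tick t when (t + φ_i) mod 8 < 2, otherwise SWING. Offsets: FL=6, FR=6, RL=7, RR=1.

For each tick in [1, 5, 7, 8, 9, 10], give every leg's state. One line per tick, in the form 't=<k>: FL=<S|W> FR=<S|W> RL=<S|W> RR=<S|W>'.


t=1: phase=(7,7,0,2) vs β=2 → FL=W FR=W RL=S RR=W
t=5: phase=(3,3,4,6) vs β=2 → FL=W FR=W RL=W RR=W
t=7: phase=(5,5,6,0) vs β=2 → FL=W FR=W RL=W RR=S
t=8: phase=(6,6,7,1) vs β=2 → FL=W FR=W RL=W RR=S
t=9: phase=(7,7,0,2) vs β=2 → FL=W FR=W RL=S RR=W
t=10: phase=(0,0,1,3) vs β=2 → FL=S FR=S RL=S RR=W

t=1: FL=W FR=W RL=S RR=W
t=5: FL=W FR=W RL=W RR=W
t=7: FL=W FR=W RL=W RR=S
t=8: FL=W FR=W RL=W RR=S
t=9: FL=W FR=W RL=S RR=W
t=10: FL=S FR=S RL=S RR=W


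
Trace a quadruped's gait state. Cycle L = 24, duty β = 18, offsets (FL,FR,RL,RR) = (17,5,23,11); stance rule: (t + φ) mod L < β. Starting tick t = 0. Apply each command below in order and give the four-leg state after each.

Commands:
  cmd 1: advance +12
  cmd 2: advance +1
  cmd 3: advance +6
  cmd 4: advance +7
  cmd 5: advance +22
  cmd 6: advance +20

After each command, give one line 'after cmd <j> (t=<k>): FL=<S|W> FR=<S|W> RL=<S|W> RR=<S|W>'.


start t=0: FL=S FR=S RL=W RR=S
cmd 1: advance +12 → t=12, phase=(5,17,11,23) → FL=S FR=S RL=S RR=W
cmd 2: advance +1 → t=13, phase=(6,18,12,0) → FL=S FR=W RL=S RR=S
cmd 3: advance +6 → t=19, phase=(12,0,18,6) → FL=S FR=S RL=W RR=S
cmd 4: advance +7 → t=26, phase=(19,7,1,13) → FL=W FR=S RL=S RR=S
cmd 5: advance +22 → t=48, phase=(17,5,23,11) → FL=S FR=S RL=W RR=S
cmd 6: advance +20 → t=68, phase=(13,1,19,7) → FL=S FR=S RL=W RR=S

after cmd 1 (t=12): FL=S FR=S RL=S RR=W
after cmd 2 (t=13): FL=S FR=W RL=S RR=S
after cmd 3 (t=19): FL=S FR=S RL=W RR=S
after cmd 4 (t=26): FL=W FR=S RL=S RR=S
after cmd 5 (t=48): FL=S FR=S RL=W RR=S
after cmd 6 (t=68): FL=S FR=S RL=W RR=S


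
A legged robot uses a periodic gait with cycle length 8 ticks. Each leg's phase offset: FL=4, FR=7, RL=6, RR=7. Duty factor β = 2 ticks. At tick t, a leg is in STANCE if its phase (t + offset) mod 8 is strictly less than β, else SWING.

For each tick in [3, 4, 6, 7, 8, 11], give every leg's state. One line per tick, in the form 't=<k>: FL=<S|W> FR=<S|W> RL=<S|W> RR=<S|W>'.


t=3: FL=W FR=W RL=S RR=W
t=4: FL=S FR=W RL=W RR=W
t=6: FL=W FR=W RL=W RR=W
t=7: FL=W FR=W RL=W RR=W
t=8: FL=W FR=W RL=W RR=W
t=11: FL=W FR=W RL=S RR=W

t=3: phase=(7,2,1,2) vs β=2 → FL=W FR=W RL=S RR=W
t=4: phase=(0,3,2,3) vs β=2 → FL=S FR=W RL=W RR=W
t=6: phase=(2,5,4,5) vs β=2 → FL=W FR=W RL=W RR=W
t=7: phase=(3,6,5,6) vs β=2 → FL=W FR=W RL=W RR=W
t=8: phase=(4,7,6,7) vs β=2 → FL=W FR=W RL=W RR=W
t=11: phase=(7,2,1,2) vs β=2 → FL=W FR=W RL=S RR=W


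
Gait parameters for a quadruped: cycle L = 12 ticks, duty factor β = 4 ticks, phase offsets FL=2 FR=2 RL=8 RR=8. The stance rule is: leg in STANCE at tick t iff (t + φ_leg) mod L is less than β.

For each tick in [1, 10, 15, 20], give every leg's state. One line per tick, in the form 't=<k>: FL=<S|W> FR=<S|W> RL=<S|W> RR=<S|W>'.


t=1: phase=(3,3,9,9) vs β=4 → FL=S FR=S RL=W RR=W
t=10: phase=(0,0,6,6) vs β=4 → FL=S FR=S RL=W RR=W
t=15: phase=(5,5,11,11) vs β=4 → FL=W FR=W RL=W RR=W
t=20: phase=(10,10,4,4) vs β=4 → FL=W FR=W RL=W RR=W

t=1: FL=S FR=S RL=W RR=W
t=10: FL=S FR=S RL=W RR=W
t=15: FL=W FR=W RL=W RR=W
t=20: FL=W FR=W RL=W RR=W


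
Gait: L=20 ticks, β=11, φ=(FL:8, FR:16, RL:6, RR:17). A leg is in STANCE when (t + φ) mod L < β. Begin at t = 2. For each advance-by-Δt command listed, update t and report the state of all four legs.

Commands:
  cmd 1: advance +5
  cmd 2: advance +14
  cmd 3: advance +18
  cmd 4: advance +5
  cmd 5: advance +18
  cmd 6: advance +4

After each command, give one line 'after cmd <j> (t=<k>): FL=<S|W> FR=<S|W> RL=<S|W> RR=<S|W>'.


start t=2: FL=S FR=W RL=S RR=W
cmd 1: advance +5 → t=7, phase=(15,3,13,4) → FL=W FR=S RL=W RR=S
cmd 2: advance +14 → t=21, phase=(9,17,7,18) → FL=S FR=W RL=S RR=W
cmd 3: advance +18 → t=39, phase=(7,15,5,16) → FL=S FR=W RL=S RR=W
cmd 4: advance +5 → t=44, phase=(12,0,10,1) → FL=W FR=S RL=S RR=S
cmd 5: advance +18 → t=62, phase=(10,18,8,19) → FL=S FR=W RL=S RR=W
cmd 6: advance +4 → t=66, phase=(14,2,12,3) → FL=W FR=S RL=W RR=S

after cmd 1 (t=7): FL=W FR=S RL=W RR=S
after cmd 2 (t=21): FL=S FR=W RL=S RR=W
after cmd 3 (t=39): FL=S FR=W RL=S RR=W
after cmd 4 (t=44): FL=W FR=S RL=S RR=S
after cmd 5 (t=62): FL=S FR=W RL=S RR=W
after cmd 6 (t=66): FL=W FR=S RL=W RR=S


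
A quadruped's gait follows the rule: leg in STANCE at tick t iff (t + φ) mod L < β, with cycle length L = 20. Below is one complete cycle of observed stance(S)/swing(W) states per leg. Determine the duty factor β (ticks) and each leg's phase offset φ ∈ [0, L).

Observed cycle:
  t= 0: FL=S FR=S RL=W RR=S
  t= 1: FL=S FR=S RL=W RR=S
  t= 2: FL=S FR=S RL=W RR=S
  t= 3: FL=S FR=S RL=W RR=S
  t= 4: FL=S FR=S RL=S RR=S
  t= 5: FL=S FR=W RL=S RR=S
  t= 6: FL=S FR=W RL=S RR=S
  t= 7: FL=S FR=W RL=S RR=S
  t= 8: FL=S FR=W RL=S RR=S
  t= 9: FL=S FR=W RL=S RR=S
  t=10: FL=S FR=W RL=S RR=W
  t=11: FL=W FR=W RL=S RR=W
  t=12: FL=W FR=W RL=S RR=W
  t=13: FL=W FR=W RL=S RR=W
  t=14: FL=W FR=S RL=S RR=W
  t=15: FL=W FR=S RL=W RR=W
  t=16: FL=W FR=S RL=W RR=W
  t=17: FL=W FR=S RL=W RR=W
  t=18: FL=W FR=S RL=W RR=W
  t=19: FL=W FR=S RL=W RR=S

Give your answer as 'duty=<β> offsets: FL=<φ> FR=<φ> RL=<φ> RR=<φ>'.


duty=11 offsets: FL=0 FR=6 RL=16 RR=1

duty β = stance ticks per leg = 11
FL: stance ticks = 11; W→S at t=0 → φ=0
FR: stance ticks = 11; W→S at t=14 → φ=6
RL: stance ticks = 11; W→S at t=4 → φ=16
RR: stance ticks = 11; W→S at t=19 → φ=1


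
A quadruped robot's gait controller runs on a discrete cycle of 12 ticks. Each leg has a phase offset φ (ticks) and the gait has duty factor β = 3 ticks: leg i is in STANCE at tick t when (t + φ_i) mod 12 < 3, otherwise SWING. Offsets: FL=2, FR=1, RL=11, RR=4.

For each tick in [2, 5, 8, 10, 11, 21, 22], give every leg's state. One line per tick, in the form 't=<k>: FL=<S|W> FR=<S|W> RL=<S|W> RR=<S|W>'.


t=2: FL=W FR=W RL=S RR=W
t=5: FL=W FR=W RL=W RR=W
t=8: FL=W FR=W RL=W RR=S
t=10: FL=S FR=W RL=W RR=S
t=11: FL=S FR=S RL=W RR=W
t=21: FL=W FR=W RL=W RR=S
t=22: FL=S FR=W RL=W RR=S

t=2: phase=(4,3,1,6) vs β=3 → FL=W FR=W RL=S RR=W
t=5: phase=(7,6,4,9) vs β=3 → FL=W FR=W RL=W RR=W
t=8: phase=(10,9,7,0) vs β=3 → FL=W FR=W RL=W RR=S
t=10: phase=(0,11,9,2) vs β=3 → FL=S FR=W RL=W RR=S
t=11: phase=(1,0,10,3) vs β=3 → FL=S FR=S RL=W RR=W
t=21: phase=(11,10,8,1) vs β=3 → FL=W FR=W RL=W RR=S
t=22: phase=(0,11,9,2) vs β=3 → FL=S FR=W RL=W RR=S


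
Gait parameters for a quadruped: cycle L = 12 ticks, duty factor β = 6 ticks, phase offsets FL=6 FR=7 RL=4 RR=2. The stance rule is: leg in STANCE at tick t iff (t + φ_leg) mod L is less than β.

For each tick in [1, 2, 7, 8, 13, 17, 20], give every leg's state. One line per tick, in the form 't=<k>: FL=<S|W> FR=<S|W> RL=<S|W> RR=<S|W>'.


t=1: FL=W FR=W RL=S RR=S
t=2: FL=W FR=W RL=W RR=S
t=7: FL=S FR=S RL=W RR=W
t=8: FL=S FR=S RL=S RR=W
t=13: FL=W FR=W RL=S RR=S
t=17: FL=W FR=S RL=W RR=W
t=20: FL=S FR=S RL=S RR=W

t=1: phase=(7,8,5,3) vs β=6 → FL=W FR=W RL=S RR=S
t=2: phase=(8,9,6,4) vs β=6 → FL=W FR=W RL=W RR=S
t=7: phase=(1,2,11,9) vs β=6 → FL=S FR=S RL=W RR=W
t=8: phase=(2,3,0,10) vs β=6 → FL=S FR=S RL=S RR=W
t=13: phase=(7,8,5,3) vs β=6 → FL=W FR=W RL=S RR=S
t=17: phase=(11,0,9,7) vs β=6 → FL=W FR=S RL=W RR=W
t=20: phase=(2,3,0,10) vs β=6 → FL=S FR=S RL=S RR=W


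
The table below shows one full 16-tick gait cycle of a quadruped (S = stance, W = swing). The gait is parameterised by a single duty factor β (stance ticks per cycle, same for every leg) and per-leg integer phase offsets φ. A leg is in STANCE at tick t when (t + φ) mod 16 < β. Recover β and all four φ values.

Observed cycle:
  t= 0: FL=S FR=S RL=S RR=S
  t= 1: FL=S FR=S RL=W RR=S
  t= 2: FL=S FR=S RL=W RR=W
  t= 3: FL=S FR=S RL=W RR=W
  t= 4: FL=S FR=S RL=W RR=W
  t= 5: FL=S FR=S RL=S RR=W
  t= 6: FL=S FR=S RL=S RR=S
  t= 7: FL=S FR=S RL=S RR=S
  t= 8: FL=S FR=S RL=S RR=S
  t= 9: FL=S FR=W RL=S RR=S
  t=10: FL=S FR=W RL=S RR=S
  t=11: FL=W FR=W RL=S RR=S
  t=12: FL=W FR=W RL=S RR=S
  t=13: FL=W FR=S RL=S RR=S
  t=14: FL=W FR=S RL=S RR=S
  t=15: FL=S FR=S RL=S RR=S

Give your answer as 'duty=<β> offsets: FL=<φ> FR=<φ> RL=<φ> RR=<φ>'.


duty β = stance ticks per leg = 12
FL: stance ticks = 12; W→S at t=15 → φ=1
FR: stance ticks = 12; W→S at t=13 → φ=3
RL: stance ticks = 12; W→S at t=5 → φ=11
RR: stance ticks = 12; W→S at t=6 → φ=10

duty=12 offsets: FL=1 FR=3 RL=11 RR=10


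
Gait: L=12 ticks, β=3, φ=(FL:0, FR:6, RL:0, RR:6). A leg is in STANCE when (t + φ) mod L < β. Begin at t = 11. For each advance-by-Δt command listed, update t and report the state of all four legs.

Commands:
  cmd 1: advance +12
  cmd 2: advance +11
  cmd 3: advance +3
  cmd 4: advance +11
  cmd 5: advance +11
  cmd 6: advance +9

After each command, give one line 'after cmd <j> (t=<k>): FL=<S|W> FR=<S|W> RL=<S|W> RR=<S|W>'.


after cmd 1 (t=23): FL=W FR=W RL=W RR=W
after cmd 2 (t=34): FL=W FR=W RL=W RR=W
after cmd 3 (t=37): FL=S FR=W RL=S RR=W
after cmd 4 (t=48): FL=S FR=W RL=S RR=W
after cmd 5 (t=59): FL=W FR=W RL=W RR=W
after cmd 6 (t=68): FL=W FR=S RL=W RR=S

start t=11: FL=W FR=W RL=W RR=W
cmd 1: advance +12 → t=23, phase=(11,5,11,5) → FL=W FR=W RL=W RR=W
cmd 2: advance +11 → t=34, phase=(10,4,10,4) → FL=W FR=W RL=W RR=W
cmd 3: advance +3 → t=37, phase=(1,7,1,7) → FL=S FR=W RL=S RR=W
cmd 4: advance +11 → t=48, phase=(0,6,0,6) → FL=S FR=W RL=S RR=W
cmd 5: advance +11 → t=59, phase=(11,5,11,5) → FL=W FR=W RL=W RR=W
cmd 6: advance +9 → t=68, phase=(8,2,8,2) → FL=W FR=S RL=W RR=S


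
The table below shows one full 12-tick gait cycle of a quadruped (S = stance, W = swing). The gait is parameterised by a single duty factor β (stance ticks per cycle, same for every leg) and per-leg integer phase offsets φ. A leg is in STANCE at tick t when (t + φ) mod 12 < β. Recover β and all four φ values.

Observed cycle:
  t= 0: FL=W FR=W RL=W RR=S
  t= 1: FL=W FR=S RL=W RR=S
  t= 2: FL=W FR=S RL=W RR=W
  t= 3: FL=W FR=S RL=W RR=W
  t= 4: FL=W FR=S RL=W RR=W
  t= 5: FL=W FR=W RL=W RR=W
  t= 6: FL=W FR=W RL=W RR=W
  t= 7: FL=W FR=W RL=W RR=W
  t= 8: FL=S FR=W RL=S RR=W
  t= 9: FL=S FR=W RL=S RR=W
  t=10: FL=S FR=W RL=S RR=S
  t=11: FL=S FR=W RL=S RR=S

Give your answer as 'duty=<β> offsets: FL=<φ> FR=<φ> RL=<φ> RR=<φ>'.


duty β = stance ticks per leg = 4
FL: stance ticks = 4; W→S at t=8 → φ=4
FR: stance ticks = 4; W→S at t=1 → φ=11
RL: stance ticks = 4; W→S at t=8 → φ=4
RR: stance ticks = 4; W→S at t=10 → φ=2

duty=4 offsets: FL=4 FR=11 RL=4 RR=2


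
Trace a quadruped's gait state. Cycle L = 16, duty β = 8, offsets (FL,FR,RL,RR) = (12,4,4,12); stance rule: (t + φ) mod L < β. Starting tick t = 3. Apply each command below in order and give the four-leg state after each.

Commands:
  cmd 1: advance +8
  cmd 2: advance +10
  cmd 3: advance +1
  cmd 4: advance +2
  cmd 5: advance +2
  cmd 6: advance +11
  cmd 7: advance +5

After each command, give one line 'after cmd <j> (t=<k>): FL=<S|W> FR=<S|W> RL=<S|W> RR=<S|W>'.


start t=3: FL=W FR=S RL=S RR=W
cmd 1: advance +8 → t=11, phase=(7,15,15,7) → FL=S FR=W RL=W RR=S
cmd 2: advance +10 → t=21, phase=(1,9,9,1) → FL=S FR=W RL=W RR=S
cmd 3: advance +1 → t=22, phase=(2,10,10,2) → FL=S FR=W RL=W RR=S
cmd 4: advance +2 → t=24, phase=(4,12,12,4) → FL=S FR=W RL=W RR=S
cmd 5: advance +2 → t=26, phase=(6,14,14,6) → FL=S FR=W RL=W RR=S
cmd 6: advance +11 → t=37, phase=(1,9,9,1) → FL=S FR=W RL=W RR=S
cmd 7: advance +5 → t=42, phase=(6,14,14,6) → FL=S FR=W RL=W RR=S

after cmd 1 (t=11): FL=S FR=W RL=W RR=S
after cmd 2 (t=21): FL=S FR=W RL=W RR=S
after cmd 3 (t=22): FL=S FR=W RL=W RR=S
after cmd 4 (t=24): FL=S FR=W RL=W RR=S
after cmd 5 (t=26): FL=S FR=W RL=W RR=S
after cmd 6 (t=37): FL=S FR=W RL=W RR=S
after cmd 7 (t=42): FL=S FR=W RL=W RR=S


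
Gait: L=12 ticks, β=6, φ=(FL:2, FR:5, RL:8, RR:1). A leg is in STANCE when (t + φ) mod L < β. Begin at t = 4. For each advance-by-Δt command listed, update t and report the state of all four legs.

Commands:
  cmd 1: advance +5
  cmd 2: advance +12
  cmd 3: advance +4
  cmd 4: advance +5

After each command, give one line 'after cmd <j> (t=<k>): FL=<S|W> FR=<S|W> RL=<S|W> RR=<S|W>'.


start t=4: FL=W FR=W RL=S RR=S
cmd 1: advance +5 → t=9, phase=(11,2,5,10) → FL=W FR=S RL=S RR=W
cmd 2: advance +12 → t=21, phase=(11,2,5,10) → FL=W FR=S RL=S RR=W
cmd 3: advance +4 → t=25, phase=(3,6,9,2) → FL=S FR=W RL=W RR=S
cmd 4: advance +5 → t=30, phase=(8,11,2,7) → FL=W FR=W RL=S RR=W

after cmd 1 (t=9): FL=W FR=S RL=S RR=W
after cmd 2 (t=21): FL=W FR=S RL=S RR=W
after cmd 3 (t=25): FL=S FR=W RL=W RR=S
after cmd 4 (t=30): FL=W FR=W RL=S RR=W


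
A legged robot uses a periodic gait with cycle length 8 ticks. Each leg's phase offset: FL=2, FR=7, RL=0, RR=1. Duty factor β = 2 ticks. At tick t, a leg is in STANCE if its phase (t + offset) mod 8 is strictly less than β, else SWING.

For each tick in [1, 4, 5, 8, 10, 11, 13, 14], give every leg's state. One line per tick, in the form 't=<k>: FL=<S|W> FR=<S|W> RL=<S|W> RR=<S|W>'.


t=1: FL=W FR=S RL=S RR=W
t=4: FL=W FR=W RL=W RR=W
t=5: FL=W FR=W RL=W RR=W
t=8: FL=W FR=W RL=S RR=S
t=10: FL=W FR=S RL=W RR=W
t=11: FL=W FR=W RL=W RR=W
t=13: FL=W FR=W RL=W RR=W
t=14: FL=S FR=W RL=W RR=W

t=1: phase=(3,0,1,2) vs β=2 → FL=W FR=S RL=S RR=W
t=4: phase=(6,3,4,5) vs β=2 → FL=W FR=W RL=W RR=W
t=5: phase=(7,4,5,6) vs β=2 → FL=W FR=W RL=W RR=W
t=8: phase=(2,7,0,1) vs β=2 → FL=W FR=W RL=S RR=S
t=10: phase=(4,1,2,3) vs β=2 → FL=W FR=S RL=W RR=W
t=11: phase=(5,2,3,4) vs β=2 → FL=W FR=W RL=W RR=W
t=13: phase=(7,4,5,6) vs β=2 → FL=W FR=W RL=W RR=W
t=14: phase=(0,5,6,7) vs β=2 → FL=S FR=W RL=W RR=W


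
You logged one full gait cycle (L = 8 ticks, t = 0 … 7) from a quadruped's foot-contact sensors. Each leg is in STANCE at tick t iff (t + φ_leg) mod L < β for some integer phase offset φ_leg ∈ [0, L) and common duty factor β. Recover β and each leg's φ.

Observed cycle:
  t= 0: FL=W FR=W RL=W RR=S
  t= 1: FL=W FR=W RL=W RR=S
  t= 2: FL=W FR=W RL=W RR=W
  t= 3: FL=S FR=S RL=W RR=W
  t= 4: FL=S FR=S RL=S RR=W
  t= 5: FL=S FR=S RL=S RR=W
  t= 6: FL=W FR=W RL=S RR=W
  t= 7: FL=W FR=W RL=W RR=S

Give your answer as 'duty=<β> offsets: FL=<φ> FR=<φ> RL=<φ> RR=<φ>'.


duty=3 offsets: FL=5 FR=5 RL=4 RR=1

duty β = stance ticks per leg = 3
FL: stance ticks = 3; W→S at t=3 → φ=5
FR: stance ticks = 3; W→S at t=3 → φ=5
RL: stance ticks = 3; W→S at t=4 → φ=4
RR: stance ticks = 3; W→S at t=7 → φ=1


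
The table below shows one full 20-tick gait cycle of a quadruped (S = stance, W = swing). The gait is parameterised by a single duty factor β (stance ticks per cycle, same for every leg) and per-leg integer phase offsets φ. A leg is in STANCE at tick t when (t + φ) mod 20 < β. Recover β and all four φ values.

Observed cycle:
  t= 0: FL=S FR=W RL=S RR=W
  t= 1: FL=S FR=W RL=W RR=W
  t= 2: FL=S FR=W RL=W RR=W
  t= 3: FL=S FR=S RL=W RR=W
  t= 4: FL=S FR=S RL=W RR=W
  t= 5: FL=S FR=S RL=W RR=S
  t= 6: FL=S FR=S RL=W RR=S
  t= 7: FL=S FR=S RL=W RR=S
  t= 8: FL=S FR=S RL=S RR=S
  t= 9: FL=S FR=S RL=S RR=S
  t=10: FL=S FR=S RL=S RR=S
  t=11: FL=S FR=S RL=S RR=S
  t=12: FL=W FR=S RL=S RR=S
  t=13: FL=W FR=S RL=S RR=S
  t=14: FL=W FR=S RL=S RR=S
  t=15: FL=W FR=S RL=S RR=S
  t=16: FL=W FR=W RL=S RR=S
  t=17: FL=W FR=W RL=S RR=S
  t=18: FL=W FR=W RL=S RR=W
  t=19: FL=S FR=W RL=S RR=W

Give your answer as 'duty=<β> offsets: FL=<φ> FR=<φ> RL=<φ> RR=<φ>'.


duty=13 offsets: FL=1 FR=17 RL=12 RR=15

duty β = stance ticks per leg = 13
FL: stance ticks = 13; W→S at t=19 → φ=1
FR: stance ticks = 13; W→S at t=3 → φ=17
RL: stance ticks = 13; W→S at t=8 → φ=12
RR: stance ticks = 13; W→S at t=5 → φ=15


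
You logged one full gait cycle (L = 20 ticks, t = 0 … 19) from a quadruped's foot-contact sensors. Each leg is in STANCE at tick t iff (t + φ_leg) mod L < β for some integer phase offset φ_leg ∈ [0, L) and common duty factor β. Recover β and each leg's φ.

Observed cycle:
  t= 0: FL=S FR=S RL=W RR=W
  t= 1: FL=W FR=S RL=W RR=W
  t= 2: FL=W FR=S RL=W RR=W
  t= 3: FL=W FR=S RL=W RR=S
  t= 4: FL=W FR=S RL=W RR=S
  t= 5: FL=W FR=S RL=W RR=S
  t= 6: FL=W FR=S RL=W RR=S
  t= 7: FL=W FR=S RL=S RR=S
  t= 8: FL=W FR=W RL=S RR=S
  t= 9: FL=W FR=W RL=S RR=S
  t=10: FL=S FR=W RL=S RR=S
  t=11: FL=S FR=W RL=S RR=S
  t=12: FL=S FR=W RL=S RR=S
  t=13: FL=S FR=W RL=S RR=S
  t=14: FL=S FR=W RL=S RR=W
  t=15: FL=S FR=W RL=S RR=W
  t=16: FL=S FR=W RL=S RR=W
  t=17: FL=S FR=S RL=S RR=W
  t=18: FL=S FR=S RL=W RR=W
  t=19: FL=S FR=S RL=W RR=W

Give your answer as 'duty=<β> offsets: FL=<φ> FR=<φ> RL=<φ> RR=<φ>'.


duty=11 offsets: FL=10 FR=3 RL=13 RR=17

duty β = stance ticks per leg = 11
FL: stance ticks = 11; W→S at t=10 → φ=10
FR: stance ticks = 11; W→S at t=17 → φ=3
RL: stance ticks = 11; W→S at t=7 → φ=13
RR: stance ticks = 11; W→S at t=3 → φ=17


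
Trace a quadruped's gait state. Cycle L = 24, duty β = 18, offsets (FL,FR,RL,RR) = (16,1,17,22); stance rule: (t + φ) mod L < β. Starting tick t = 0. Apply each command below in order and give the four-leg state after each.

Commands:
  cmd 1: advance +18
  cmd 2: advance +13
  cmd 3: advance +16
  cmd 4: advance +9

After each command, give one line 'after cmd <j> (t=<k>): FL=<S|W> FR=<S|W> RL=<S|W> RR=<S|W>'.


after cmd 1 (t=18): FL=S FR=W RL=S RR=S
after cmd 2 (t=31): FL=W FR=S RL=S RR=S
after cmd 3 (t=47): FL=S FR=S RL=S RR=W
after cmd 4 (t=56): FL=S FR=S RL=S RR=S

start t=0: FL=S FR=S RL=S RR=W
cmd 1: advance +18 → t=18, phase=(10,19,11,16) → FL=S FR=W RL=S RR=S
cmd 2: advance +13 → t=31, phase=(23,8,0,5) → FL=W FR=S RL=S RR=S
cmd 3: advance +16 → t=47, phase=(15,0,16,21) → FL=S FR=S RL=S RR=W
cmd 4: advance +9 → t=56, phase=(0,9,1,6) → FL=S FR=S RL=S RR=S


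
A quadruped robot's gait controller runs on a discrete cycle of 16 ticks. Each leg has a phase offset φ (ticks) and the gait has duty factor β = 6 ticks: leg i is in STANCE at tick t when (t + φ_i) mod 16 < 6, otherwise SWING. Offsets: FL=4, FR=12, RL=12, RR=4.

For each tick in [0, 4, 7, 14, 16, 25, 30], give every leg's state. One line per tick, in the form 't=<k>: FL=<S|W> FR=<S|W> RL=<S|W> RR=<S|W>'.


t=0: FL=S FR=W RL=W RR=S
t=4: FL=W FR=S RL=S RR=W
t=7: FL=W FR=S RL=S RR=W
t=14: FL=S FR=W RL=W RR=S
t=16: FL=S FR=W RL=W RR=S
t=25: FL=W FR=S RL=S RR=W
t=30: FL=S FR=W RL=W RR=S

t=0: phase=(4,12,12,4) vs β=6 → FL=S FR=W RL=W RR=S
t=4: phase=(8,0,0,8) vs β=6 → FL=W FR=S RL=S RR=W
t=7: phase=(11,3,3,11) vs β=6 → FL=W FR=S RL=S RR=W
t=14: phase=(2,10,10,2) vs β=6 → FL=S FR=W RL=W RR=S
t=16: phase=(4,12,12,4) vs β=6 → FL=S FR=W RL=W RR=S
t=25: phase=(13,5,5,13) vs β=6 → FL=W FR=S RL=S RR=W
t=30: phase=(2,10,10,2) vs β=6 → FL=S FR=W RL=W RR=S


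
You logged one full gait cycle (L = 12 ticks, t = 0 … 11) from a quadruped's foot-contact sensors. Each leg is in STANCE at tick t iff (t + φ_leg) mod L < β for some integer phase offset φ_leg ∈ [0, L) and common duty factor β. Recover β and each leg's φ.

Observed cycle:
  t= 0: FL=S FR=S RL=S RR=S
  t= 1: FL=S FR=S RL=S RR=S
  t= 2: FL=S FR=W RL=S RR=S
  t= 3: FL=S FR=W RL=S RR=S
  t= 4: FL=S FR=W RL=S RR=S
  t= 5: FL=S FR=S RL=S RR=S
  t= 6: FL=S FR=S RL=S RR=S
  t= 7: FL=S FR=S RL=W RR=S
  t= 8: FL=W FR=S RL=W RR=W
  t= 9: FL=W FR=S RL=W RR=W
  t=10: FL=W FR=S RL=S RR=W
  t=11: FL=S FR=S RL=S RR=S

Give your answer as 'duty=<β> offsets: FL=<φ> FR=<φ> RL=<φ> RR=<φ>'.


duty β = stance ticks per leg = 9
FL: stance ticks = 9; W→S at t=11 → φ=1
FR: stance ticks = 9; W→S at t=5 → φ=7
RL: stance ticks = 9; W→S at t=10 → φ=2
RR: stance ticks = 9; W→S at t=11 → φ=1

duty=9 offsets: FL=1 FR=7 RL=2 RR=1
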